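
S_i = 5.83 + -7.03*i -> [5.83, -1.2, -8.23, -15.26, -22.29]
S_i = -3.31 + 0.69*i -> [-3.31, -2.62, -1.93, -1.24, -0.55]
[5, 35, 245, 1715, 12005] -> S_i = 5*7^i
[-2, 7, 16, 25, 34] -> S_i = -2 + 9*i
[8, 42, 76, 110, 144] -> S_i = 8 + 34*i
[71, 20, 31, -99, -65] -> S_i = Random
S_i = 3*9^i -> [3, 27, 243, 2187, 19683]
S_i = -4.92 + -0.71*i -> [-4.92, -5.63, -6.34, -7.05, -7.76]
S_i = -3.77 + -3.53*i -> [-3.77, -7.3, -10.83, -14.36, -17.89]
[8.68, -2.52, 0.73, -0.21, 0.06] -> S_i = 8.68*(-0.29)^i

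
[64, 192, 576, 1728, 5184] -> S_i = 64*3^i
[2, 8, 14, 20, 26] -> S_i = 2 + 6*i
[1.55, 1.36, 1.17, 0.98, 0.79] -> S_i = 1.55 + -0.19*i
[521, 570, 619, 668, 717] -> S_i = 521 + 49*i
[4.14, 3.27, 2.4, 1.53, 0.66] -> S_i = 4.14 + -0.87*i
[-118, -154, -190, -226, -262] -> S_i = -118 + -36*i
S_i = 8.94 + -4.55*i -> [8.94, 4.39, -0.16, -4.71, -9.26]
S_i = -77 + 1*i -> [-77, -76, -75, -74, -73]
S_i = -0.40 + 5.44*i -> [-0.4, 5.04, 10.48, 15.92, 21.36]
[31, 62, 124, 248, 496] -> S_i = 31*2^i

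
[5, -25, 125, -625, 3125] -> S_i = 5*-5^i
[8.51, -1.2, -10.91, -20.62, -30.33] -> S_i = 8.51 + -9.71*i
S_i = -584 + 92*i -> [-584, -492, -400, -308, -216]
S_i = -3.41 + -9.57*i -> [-3.41, -12.98, -22.55, -32.12, -41.69]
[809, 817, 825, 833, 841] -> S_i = 809 + 8*i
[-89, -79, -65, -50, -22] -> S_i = Random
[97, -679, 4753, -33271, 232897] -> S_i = 97*-7^i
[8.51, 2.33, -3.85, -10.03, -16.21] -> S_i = 8.51 + -6.18*i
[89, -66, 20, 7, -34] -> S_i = Random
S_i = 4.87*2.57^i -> [4.87, 12.52, 32.17, 82.67, 212.45]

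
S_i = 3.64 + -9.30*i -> [3.64, -5.66, -14.96, -24.26, -33.56]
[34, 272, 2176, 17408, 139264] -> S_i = 34*8^i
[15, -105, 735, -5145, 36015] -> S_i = 15*-7^i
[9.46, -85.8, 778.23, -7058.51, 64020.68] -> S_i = 9.46*(-9.07)^i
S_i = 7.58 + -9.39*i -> [7.58, -1.81, -11.2, -20.59, -29.98]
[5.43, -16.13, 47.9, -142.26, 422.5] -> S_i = 5.43*(-2.97)^i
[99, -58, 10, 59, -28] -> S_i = Random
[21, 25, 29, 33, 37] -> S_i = 21 + 4*i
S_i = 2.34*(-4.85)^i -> [2.34, -11.35, 55.04, -266.96, 1294.74]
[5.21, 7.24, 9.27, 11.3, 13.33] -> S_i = 5.21 + 2.03*i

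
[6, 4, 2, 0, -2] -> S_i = 6 + -2*i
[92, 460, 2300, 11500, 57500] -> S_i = 92*5^i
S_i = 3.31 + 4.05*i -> [3.31, 7.36, 11.41, 15.46, 19.51]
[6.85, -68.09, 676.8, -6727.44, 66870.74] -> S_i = 6.85*(-9.94)^i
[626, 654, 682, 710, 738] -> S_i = 626 + 28*i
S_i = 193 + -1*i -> [193, 192, 191, 190, 189]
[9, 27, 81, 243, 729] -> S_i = 9*3^i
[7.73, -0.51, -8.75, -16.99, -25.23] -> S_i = 7.73 + -8.24*i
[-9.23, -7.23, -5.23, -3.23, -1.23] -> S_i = -9.23 + 2.00*i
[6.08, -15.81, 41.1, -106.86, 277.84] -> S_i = 6.08*(-2.60)^i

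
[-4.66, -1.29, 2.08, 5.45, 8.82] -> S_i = -4.66 + 3.37*i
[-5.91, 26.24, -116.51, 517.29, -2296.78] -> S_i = -5.91*(-4.44)^i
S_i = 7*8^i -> [7, 56, 448, 3584, 28672]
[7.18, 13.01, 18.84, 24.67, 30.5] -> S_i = 7.18 + 5.83*i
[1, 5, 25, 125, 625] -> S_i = 1*5^i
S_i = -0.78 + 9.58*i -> [-0.78, 8.8, 18.38, 27.96, 37.54]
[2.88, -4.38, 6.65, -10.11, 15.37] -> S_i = 2.88*(-1.52)^i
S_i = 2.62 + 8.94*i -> [2.62, 11.56, 20.5, 29.44, 38.38]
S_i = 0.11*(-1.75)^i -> [0.11, -0.19, 0.34, -0.59, 1.03]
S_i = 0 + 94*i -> [0, 94, 188, 282, 376]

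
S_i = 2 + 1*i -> [2, 3, 4, 5, 6]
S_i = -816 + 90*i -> [-816, -726, -636, -546, -456]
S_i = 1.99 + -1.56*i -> [1.99, 0.43, -1.13, -2.69, -4.25]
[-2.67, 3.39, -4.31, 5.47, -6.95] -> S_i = -2.67*(-1.27)^i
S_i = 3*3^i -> [3, 9, 27, 81, 243]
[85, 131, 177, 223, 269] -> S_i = 85 + 46*i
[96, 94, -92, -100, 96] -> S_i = Random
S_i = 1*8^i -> [1, 8, 64, 512, 4096]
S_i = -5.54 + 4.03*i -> [-5.54, -1.51, 2.52, 6.55, 10.58]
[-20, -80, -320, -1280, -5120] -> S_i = -20*4^i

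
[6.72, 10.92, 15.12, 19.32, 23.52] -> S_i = 6.72 + 4.20*i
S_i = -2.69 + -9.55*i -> [-2.69, -12.24, -21.79, -31.34, -40.89]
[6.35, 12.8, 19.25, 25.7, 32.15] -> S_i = 6.35 + 6.45*i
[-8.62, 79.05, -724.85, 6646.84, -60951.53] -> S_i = -8.62*(-9.17)^i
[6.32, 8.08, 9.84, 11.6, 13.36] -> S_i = 6.32 + 1.76*i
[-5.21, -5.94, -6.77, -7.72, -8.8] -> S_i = -5.21*1.14^i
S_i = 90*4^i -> [90, 360, 1440, 5760, 23040]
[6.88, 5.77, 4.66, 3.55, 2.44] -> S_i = 6.88 + -1.11*i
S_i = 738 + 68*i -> [738, 806, 874, 942, 1010]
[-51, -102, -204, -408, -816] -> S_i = -51*2^i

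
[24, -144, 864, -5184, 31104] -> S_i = 24*-6^i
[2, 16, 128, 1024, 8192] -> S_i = 2*8^i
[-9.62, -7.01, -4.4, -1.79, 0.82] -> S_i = -9.62 + 2.61*i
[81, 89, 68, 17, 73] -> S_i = Random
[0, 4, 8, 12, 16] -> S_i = 0 + 4*i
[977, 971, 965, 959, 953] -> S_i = 977 + -6*i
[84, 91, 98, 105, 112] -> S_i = 84 + 7*i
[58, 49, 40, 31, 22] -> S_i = 58 + -9*i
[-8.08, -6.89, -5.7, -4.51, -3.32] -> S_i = -8.08 + 1.19*i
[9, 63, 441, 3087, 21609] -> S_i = 9*7^i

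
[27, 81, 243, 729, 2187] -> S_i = 27*3^i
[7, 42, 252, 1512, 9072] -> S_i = 7*6^i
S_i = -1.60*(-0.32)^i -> [-1.6, 0.51, -0.16, 0.05, -0.02]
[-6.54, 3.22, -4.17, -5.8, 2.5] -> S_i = Random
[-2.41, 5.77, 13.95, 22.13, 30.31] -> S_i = -2.41 + 8.18*i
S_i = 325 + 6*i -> [325, 331, 337, 343, 349]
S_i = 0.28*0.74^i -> [0.28, 0.21, 0.15, 0.11, 0.08]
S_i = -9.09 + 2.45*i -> [-9.09, -6.64, -4.19, -1.74, 0.71]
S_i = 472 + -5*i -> [472, 467, 462, 457, 452]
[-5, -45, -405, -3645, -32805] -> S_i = -5*9^i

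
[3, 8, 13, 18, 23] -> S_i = 3 + 5*i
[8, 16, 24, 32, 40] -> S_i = 8 + 8*i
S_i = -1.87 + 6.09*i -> [-1.87, 4.22, 10.31, 16.4, 22.49]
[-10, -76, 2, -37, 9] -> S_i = Random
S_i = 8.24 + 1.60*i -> [8.24, 9.84, 11.44, 13.04, 14.64]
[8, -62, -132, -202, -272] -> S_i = 8 + -70*i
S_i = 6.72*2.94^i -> [6.72, 19.76, 58.08, 170.77, 502.06]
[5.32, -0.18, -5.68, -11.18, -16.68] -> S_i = 5.32 + -5.50*i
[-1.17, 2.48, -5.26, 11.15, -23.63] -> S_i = -1.17*(-2.12)^i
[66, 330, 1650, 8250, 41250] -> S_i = 66*5^i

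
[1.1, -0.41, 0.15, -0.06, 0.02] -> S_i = 1.10*(-0.37)^i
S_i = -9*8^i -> [-9, -72, -576, -4608, -36864]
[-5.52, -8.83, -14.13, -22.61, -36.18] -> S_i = -5.52*1.60^i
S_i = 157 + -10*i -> [157, 147, 137, 127, 117]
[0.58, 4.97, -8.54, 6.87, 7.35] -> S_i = Random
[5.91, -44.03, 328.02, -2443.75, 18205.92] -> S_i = 5.91*(-7.45)^i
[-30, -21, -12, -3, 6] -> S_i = -30 + 9*i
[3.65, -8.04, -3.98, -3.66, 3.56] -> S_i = Random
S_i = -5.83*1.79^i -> [-5.83, -10.44, -18.68, -33.44, -59.85]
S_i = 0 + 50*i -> [0, 50, 100, 150, 200]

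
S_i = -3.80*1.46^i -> [-3.8, -5.55, -8.1, -11.83, -17.27]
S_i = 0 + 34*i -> [0, 34, 68, 102, 136]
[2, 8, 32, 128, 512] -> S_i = 2*4^i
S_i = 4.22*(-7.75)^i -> [4.22, -32.7, 253.46, -1964.34, 15223.67]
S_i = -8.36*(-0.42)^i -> [-8.36, 3.51, -1.47, 0.62, -0.26]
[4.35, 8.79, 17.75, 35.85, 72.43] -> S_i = 4.35*2.02^i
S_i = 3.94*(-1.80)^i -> [3.94, -7.09, 12.77, -22.98, 41.36]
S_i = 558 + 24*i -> [558, 582, 606, 630, 654]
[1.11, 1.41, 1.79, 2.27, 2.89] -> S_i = 1.11*1.27^i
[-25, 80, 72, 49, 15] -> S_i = Random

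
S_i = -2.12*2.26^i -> [-2.12, -4.79, -10.83, -24.47, -55.31]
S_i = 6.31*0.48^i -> [6.31, 3.03, 1.45, 0.7, 0.33]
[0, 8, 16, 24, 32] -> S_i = 0 + 8*i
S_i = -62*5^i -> [-62, -310, -1550, -7750, -38750]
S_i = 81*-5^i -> [81, -405, 2025, -10125, 50625]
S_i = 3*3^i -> [3, 9, 27, 81, 243]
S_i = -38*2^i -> [-38, -76, -152, -304, -608]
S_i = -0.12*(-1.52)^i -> [-0.12, 0.18, -0.28, 0.42, -0.64]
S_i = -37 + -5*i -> [-37, -42, -47, -52, -57]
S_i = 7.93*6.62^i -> [7.93, 52.5, 347.53, 2300.63, 15230.18]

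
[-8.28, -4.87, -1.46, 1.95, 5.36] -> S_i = -8.28 + 3.41*i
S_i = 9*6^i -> [9, 54, 324, 1944, 11664]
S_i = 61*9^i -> [61, 549, 4941, 44469, 400221]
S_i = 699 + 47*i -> [699, 746, 793, 840, 887]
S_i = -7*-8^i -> [-7, 56, -448, 3584, -28672]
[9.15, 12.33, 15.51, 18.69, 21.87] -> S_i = 9.15 + 3.18*i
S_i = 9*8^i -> [9, 72, 576, 4608, 36864]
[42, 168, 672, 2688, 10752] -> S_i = 42*4^i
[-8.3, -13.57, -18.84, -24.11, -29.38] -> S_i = -8.30 + -5.27*i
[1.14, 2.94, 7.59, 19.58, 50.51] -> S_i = 1.14*2.58^i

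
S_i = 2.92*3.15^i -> [2.92, 9.2, 28.97, 91.27, 287.49]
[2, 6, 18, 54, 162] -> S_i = 2*3^i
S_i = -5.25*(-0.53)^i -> [-5.25, 2.78, -1.47, 0.78, -0.41]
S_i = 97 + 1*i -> [97, 98, 99, 100, 101]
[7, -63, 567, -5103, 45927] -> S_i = 7*-9^i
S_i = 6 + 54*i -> [6, 60, 114, 168, 222]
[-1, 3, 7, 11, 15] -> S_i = -1 + 4*i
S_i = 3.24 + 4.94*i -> [3.24, 8.18, 13.12, 18.06, 23.0]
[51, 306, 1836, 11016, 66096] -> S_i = 51*6^i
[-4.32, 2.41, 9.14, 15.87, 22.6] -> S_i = -4.32 + 6.73*i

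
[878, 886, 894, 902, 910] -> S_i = 878 + 8*i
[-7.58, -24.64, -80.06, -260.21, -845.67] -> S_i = -7.58*3.25^i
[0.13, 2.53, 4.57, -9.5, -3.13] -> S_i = Random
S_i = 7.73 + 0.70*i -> [7.73, 8.43, 9.13, 9.83, 10.53]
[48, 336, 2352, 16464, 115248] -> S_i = 48*7^i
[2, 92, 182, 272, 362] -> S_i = 2 + 90*i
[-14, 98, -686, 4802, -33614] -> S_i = -14*-7^i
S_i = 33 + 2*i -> [33, 35, 37, 39, 41]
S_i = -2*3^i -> [-2, -6, -18, -54, -162]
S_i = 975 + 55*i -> [975, 1030, 1085, 1140, 1195]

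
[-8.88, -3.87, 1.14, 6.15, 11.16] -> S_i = -8.88 + 5.01*i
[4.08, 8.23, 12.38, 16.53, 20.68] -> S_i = 4.08 + 4.15*i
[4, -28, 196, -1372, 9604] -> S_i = 4*-7^i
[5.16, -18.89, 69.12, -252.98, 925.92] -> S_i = 5.16*(-3.66)^i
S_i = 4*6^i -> [4, 24, 144, 864, 5184]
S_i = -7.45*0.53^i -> [-7.45, -3.95, -2.09, -1.11, -0.59]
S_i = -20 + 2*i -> [-20, -18, -16, -14, -12]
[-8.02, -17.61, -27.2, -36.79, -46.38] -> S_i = -8.02 + -9.59*i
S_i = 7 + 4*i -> [7, 11, 15, 19, 23]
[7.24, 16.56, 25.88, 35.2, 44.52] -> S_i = 7.24 + 9.32*i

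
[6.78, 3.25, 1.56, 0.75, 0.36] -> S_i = 6.78*0.48^i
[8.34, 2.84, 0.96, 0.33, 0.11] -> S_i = 8.34*0.34^i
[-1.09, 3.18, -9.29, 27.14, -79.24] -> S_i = -1.09*(-2.92)^i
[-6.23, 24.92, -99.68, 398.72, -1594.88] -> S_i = -6.23*(-4.00)^i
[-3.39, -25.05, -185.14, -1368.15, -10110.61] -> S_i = -3.39*7.39^i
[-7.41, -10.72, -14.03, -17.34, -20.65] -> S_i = -7.41 + -3.31*i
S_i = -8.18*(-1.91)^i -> [-8.18, 15.62, -29.84, 57.0, -108.86]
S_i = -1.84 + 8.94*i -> [-1.84, 7.1, 16.04, 24.98, 33.92]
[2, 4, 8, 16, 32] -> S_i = 2*2^i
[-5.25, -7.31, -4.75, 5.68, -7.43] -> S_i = Random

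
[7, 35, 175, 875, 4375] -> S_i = 7*5^i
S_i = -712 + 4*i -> [-712, -708, -704, -700, -696]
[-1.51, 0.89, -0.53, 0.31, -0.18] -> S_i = -1.51*(-0.59)^i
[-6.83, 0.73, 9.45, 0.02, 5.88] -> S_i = Random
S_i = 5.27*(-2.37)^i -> [5.27, -12.49, 29.6, -70.15, 166.27]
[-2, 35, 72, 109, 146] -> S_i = -2 + 37*i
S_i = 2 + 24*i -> [2, 26, 50, 74, 98]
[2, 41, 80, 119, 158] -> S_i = 2 + 39*i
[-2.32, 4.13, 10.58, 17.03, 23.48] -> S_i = -2.32 + 6.45*i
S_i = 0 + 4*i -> [0, 4, 8, 12, 16]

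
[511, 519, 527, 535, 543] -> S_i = 511 + 8*i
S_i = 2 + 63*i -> [2, 65, 128, 191, 254]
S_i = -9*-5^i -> [-9, 45, -225, 1125, -5625]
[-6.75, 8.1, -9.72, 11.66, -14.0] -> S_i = -6.75*(-1.20)^i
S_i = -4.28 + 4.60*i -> [-4.28, 0.32, 4.92, 9.52, 14.12]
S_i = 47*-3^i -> [47, -141, 423, -1269, 3807]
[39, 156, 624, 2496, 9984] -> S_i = 39*4^i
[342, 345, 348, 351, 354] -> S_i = 342 + 3*i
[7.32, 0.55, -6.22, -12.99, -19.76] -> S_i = 7.32 + -6.77*i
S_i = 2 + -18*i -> [2, -16, -34, -52, -70]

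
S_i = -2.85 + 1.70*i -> [-2.85, -1.15, 0.55, 2.25, 3.95]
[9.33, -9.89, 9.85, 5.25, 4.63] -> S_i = Random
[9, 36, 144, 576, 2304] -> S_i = 9*4^i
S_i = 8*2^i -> [8, 16, 32, 64, 128]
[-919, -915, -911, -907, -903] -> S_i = -919 + 4*i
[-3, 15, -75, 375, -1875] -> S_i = -3*-5^i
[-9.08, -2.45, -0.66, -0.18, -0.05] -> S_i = -9.08*0.27^i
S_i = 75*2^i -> [75, 150, 300, 600, 1200]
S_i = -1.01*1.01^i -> [-1.01, -1.02, -1.03, -1.04, -1.05]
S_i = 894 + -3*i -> [894, 891, 888, 885, 882]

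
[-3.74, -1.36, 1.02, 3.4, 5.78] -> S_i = -3.74 + 2.38*i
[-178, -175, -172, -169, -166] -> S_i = -178 + 3*i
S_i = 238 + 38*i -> [238, 276, 314, 352, 390]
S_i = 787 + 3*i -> [787, 790, 793, 796, 799]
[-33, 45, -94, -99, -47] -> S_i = Random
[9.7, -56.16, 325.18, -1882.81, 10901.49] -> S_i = 9.70*(-5.79)^i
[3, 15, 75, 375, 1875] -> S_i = 3*5^i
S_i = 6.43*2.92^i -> [6.43, 18.78, 54.82, 160.09, 467.46]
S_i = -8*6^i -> [-8, -48, -288, -1728, -10368]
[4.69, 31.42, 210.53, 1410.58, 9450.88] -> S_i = 4.69*6.70^i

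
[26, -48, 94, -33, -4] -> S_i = Random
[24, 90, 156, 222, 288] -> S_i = 24 + 66*i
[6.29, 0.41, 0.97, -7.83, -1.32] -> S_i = Random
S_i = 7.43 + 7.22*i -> [7.43, 14.65, 21.87, 29.09, 36.31]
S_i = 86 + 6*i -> [86, 92, 98, 104, 110]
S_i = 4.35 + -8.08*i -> [4.35, -3.73, -11.81, -19.89, -27.97]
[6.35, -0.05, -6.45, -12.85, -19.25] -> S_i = 6.35 + -6.40*i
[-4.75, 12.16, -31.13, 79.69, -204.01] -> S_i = -4.75*(-2.56)^i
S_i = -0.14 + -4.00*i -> [-0.14, -4.14, -8.14, -12.14, -16.14]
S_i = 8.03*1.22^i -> [8.03, 9.8, 11.95, 14.58, 17.79]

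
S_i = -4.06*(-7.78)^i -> [-4.06, 31.59, -245.75, 1911.9, -14874.57]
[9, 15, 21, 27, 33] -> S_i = 9 + 6*i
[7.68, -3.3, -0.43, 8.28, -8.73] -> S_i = Random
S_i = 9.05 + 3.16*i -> [9.05, 12.21, 15.37, 18.53, 21.69]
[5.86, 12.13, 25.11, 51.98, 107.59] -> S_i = 5.86*2.07^i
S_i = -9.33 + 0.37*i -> [-9.33, -8.96, -8.59, -8.22, -7.85]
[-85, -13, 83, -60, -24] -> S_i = Random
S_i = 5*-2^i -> [5, -10, 20, -40, 80]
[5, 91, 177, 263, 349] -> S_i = 5 + 86*i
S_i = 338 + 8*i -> [338, 346, 354, 362, 370]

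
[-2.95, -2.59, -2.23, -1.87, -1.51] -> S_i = -2.95 + 0.36*i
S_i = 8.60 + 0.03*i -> [8.6, 8.63, 8.66, 8.69, 8.72]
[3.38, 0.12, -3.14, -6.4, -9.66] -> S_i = 3.38 + -3.26*i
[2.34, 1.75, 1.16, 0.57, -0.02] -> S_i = 2.34 + -0.59*i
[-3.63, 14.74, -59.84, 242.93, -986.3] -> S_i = -3.63*(-4.06)^i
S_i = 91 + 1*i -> [91, 92, 93, 94, 95]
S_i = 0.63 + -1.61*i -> [0.63, -0.98, -2.59, -4.2, -5.81]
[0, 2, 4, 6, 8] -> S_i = 0 + 2*i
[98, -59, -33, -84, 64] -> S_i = Random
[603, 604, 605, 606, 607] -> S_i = 603 + 1*i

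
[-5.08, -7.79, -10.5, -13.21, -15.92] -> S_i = -5.08 + -2.71*i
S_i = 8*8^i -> [8, 64, 512, 4096, 32768]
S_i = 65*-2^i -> [65, -130, 260, -520, 1040]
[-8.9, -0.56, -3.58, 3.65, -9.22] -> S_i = Random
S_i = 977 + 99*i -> [977, 1076, 1175, 1274, 1373]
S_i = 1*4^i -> [1, 4, 16, 64, 256]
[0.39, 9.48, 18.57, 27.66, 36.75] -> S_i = 0.39 + 9.09*i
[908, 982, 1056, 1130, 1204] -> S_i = 908 + 74*i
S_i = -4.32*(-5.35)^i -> [-4.32, 23.11, -123.65, 661.52, -3539.15]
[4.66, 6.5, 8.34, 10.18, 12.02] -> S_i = 4.66 + 1.84*i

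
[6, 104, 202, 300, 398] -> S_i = 6 + 98*i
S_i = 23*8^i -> [23, 184, 1472, 11776, 94208]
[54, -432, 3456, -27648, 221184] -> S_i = 54*-8^i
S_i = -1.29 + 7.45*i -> [-1.29, 6.16, 13.61, 21.06, 28.51]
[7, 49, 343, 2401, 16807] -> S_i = 7*7^i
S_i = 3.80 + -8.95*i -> [3.8, -5.15, -14.1, -23.05, -32.0]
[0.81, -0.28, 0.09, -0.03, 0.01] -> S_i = 0.81*(-0.34)^i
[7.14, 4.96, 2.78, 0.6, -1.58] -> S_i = 7.14 + -2.18*i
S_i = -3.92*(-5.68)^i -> [-3.92, 22.27, -126.47, 718.34, -4080.18]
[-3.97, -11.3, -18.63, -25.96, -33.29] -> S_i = -3.97 + -7.33*i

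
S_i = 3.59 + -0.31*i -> [3.59, 3.28, 2.97, 2.66, 2.35]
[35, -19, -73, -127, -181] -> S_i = 35 + -54*i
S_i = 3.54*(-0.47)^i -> [3.54, -1.66, 0.78, -0.37, 0.17]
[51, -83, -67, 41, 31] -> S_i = Random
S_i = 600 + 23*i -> [600, 623, 646, 669, 692]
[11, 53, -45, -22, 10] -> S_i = Random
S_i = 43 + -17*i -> [43, 26, 9, -8, -25]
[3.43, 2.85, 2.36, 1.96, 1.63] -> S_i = 3.43*0.83^i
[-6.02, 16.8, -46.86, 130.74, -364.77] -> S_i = -6.02*(-2.79)^i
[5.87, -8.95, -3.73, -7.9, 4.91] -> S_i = Random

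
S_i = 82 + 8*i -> [82, 90, 98, 106, 114]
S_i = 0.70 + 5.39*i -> [0.7, 6.09, 11.48, 16.87, 22.26]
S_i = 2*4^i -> [2, 8, 32, 128, 512]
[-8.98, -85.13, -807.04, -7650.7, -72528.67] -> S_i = -8.98*9.48^i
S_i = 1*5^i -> [1, 5, 25, 125, 625]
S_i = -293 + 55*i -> [-293, -238, -183, -128, -73]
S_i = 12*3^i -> [12, 36, 108, 324, 972]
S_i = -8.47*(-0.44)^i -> [-8.47, 3.73, -1.64, 0.72, -0.32]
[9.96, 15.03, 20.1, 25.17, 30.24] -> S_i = 9.96 + 5.07*i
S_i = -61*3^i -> [-61, -183, -549, -1647, -4941]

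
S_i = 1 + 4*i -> [1, 5, 9, 13, 17]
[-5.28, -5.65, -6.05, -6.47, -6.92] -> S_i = -5.28*1.07^i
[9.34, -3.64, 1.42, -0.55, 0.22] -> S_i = 9.34*(-0.39)^i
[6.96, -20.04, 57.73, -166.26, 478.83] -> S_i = 6.96*(-2.88)^i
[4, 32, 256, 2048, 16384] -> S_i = 4*8^i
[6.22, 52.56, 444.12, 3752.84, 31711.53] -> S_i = 6.22*8.45^i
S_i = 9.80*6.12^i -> [9.8, 59.98, 367.05, 2246.37, 13747.75]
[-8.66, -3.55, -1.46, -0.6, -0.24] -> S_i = -8.66*0.41^i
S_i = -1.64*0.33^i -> [-1.64, -0.54, -0.18, -0.06, -0.02]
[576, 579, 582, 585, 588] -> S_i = 576 + 3*i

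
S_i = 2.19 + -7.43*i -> [2.19, -5.24, -12.67, -20.1, -27.53]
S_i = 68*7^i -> [68, 476, 3332, 23324, 163268]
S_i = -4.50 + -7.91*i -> [-4.5, -12.41, -20.32, -28.23, -36.14]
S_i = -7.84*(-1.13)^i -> [-7.84, 8.86, -10.01, 11.31, -12.78]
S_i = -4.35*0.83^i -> [-4.35, -3.61, -3.0, -2.49, -2.06]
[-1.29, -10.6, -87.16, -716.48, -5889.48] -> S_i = -1.29*8.22^i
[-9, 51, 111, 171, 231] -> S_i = -9 + 60*i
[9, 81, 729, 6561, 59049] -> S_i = 9*9^i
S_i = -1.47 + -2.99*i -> [-1.47, -4.46, -7.45, -10.44, -13.43]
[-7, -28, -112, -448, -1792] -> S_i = -7*4^i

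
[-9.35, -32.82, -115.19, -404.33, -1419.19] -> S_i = -9.35*3.51^i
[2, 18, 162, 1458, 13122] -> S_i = 2*9^i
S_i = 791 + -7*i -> [791, 784, 777, 770, 763]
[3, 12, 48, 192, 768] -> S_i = 3*4^i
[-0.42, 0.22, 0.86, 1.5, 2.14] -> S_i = -0.42 + 0.64*i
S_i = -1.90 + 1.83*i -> [-1.9, -0.07, 1.76, 3.59, 5.42]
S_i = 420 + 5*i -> [420, 425, 430, 435, 440]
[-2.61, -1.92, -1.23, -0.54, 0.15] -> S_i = -2.61 + 0.69*i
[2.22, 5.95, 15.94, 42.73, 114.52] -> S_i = 2.22*2.68^i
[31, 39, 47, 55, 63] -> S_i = 31 + 8*i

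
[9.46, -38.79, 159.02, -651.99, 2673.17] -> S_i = 9.46*(-4.10)^i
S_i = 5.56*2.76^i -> [5.56, 15.35, 42.35, 116.9, 322.63]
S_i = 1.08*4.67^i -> [1.08, 5.04, 23.55, 110.0, 513.68]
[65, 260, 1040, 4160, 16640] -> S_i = 65*4^i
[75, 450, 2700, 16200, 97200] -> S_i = 75*6^i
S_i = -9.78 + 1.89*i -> [-9.78, -7.89, -6.0, -4.11, -2.22]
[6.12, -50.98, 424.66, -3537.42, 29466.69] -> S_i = 6.12*(-8.33)^i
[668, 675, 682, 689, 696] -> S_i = 668 + 7*i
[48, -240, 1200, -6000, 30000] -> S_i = 48*-5^i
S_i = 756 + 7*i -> [756, 763, 770, 777, 784]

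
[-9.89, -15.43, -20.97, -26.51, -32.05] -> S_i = -9.89 + -5.54*i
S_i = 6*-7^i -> [6, -42, 294, -2058, 14406]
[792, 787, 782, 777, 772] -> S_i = 792 + -5*i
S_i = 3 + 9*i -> [3, 12, 21, 30, 39]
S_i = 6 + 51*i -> [6, 57, 108, 159, 210]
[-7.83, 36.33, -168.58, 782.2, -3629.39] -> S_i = -7.83*(-4.64)^i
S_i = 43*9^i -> [43, 387, 3483, 31347, 282123]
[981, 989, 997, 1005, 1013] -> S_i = 981 + 8*i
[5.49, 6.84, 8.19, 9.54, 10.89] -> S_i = 5.49 + 1.35*i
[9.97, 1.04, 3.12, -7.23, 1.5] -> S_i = Random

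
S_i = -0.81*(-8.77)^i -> [-0.81, 7.1, -62.3, 546.37, -4791.63]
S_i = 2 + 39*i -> [2, 41, 80, 119, 158]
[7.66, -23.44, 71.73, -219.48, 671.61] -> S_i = 7.66*(-3.06)^i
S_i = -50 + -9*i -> [-50, -59, -68, -77, -86]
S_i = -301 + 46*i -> [-301, -255, -209, -163, -117]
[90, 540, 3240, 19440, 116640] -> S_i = 90*6^i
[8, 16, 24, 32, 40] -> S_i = 8 + 8*i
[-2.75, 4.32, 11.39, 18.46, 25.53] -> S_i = -2.75 + 7.07*i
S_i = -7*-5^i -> [-7, 35, -175, 875, -4375]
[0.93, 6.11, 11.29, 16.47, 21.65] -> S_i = 0.93 + 5.18*i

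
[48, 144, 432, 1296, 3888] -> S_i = 48*3^i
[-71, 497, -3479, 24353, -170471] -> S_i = -71*-7^i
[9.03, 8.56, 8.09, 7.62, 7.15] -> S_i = 9.03 + -0.47*i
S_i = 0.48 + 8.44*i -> [0.48, 8.92, 17.36, 25.8, 34.24]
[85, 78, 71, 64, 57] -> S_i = 85 + -7*i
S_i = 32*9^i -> [32, 288, 2592, 23328, 209952]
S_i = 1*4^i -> [1, 4, 16, 64, 256]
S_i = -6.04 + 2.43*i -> [-6.04, -3.61, -1.18, 1.25, 3.68]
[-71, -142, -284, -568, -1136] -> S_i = -71*2^i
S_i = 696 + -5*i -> [696, 691, 686, 681, 676]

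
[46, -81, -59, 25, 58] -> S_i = Random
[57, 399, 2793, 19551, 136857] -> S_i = 57*7^i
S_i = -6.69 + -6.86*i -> [-6.69, -13.55, -20.41, -27.27, -34.13]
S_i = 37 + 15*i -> [37, 52, 67, 82, 97]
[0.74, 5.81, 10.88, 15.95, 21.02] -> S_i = 0.74 + 5.07*i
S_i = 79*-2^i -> [79, -158, 316, -632, 1264]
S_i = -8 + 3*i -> [-8, -5, -2, 1, 4]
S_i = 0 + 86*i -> [0, 86, 172, 258, 344]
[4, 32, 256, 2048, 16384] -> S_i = 4*8^i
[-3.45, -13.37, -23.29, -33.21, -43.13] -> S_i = -3.45 + -9.92*i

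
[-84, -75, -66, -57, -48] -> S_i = -84 + 9*i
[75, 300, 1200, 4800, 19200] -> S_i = 75*4^i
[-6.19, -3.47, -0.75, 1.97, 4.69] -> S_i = -6.19 + 2.72*i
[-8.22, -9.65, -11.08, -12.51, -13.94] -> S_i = -8.22 + -1.43*i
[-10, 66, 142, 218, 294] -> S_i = -10 + 76*i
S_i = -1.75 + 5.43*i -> [-1.75, 3.68, 9.11, 14.54, 19.97]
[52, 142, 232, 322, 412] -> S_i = 52 + 90*i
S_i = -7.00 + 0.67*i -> [-7.0, -6.33, -5.66, -4.99, -4.32]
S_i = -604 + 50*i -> [-604, -554, -504, -454, -404]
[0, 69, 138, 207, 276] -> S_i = 0 + 69*i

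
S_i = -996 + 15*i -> [-996, -981, -966, -951, -936]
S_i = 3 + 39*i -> [3, 42, 81, 120, 159]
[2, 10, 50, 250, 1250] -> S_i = 2*5^i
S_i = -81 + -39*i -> [-81, -120, -159, -198, -237]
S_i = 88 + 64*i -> [88, 152, 216, 280, 344]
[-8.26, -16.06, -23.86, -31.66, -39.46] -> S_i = -8.26 + -7.80*i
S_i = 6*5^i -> [6, 30, 150, 750, 3750]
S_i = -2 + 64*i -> [-2, 62, 126, 190, 254]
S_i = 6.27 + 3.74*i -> [6.27, 10.01, 13.75, 17.49, 21.23]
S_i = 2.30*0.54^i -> [2.3, 1.24, 0.67, 0.36, 0.2]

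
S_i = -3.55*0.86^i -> [-3.55, -3.05, -2.63, -2.26, -1.94]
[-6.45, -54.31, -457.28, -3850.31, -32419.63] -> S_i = -6.45*8.42^i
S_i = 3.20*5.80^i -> [3.2, 18.56, 107.65, 624.36, 3621.28]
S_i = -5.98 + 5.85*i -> [-5.98, -0.13, 5.72, 11.57, 17.42]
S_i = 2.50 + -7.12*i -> [2.5, -4.62, -11.74, -18.86, -25.98]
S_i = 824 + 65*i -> [824, 889, 954, 1019, 1084]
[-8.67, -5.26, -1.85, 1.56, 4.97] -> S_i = -8.67 + 3.41*i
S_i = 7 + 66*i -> [7, 73, 139, 205, 271]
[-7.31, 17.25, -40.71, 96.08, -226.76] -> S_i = -7.31*(-2.36)^i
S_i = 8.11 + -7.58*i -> [8.11, 0.53, -7.05, -14.63, -22.21]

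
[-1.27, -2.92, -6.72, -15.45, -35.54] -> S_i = -1.27*2.30^i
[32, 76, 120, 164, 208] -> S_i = 32 + 44*i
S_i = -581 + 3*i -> [-581, -578, -575, -572, -569]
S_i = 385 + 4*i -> [385, 389, 393, 397, 401]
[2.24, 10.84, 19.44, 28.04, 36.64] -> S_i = 2.24 + 8.60*i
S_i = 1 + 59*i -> [1, 60, 119, 178, 237]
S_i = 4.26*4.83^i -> [4.26, 20.58, 99.38, 480.01, 2318.45]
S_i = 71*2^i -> [71, 142, 284, 568, 1136]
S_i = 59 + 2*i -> [59, 61, 63, 65, 67]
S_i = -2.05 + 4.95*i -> [-2.05, 2.9, 7.85, 12.8, 17.75]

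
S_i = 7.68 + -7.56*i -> [7.68, 0.12, -7.44, -15.0, -22.56]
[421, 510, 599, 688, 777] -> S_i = 421 + 89*i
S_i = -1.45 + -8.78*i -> [-1.45, -10.23, -19.01, -27.79, -36.57]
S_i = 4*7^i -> [4, 28, 196, 1372, 9604]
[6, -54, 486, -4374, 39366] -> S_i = 6*-9^i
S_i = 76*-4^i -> [76, -304, 1216, -4864, 19456]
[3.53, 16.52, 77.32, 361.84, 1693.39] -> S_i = 3.53*4.68^i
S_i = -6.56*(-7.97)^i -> [-6.56, 52.28, -416.7, 3321.08, -26468.98]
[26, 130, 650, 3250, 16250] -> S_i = 26*5^i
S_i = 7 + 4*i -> [7, 11, 15, 19, 23]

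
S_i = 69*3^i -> [69, 207, 621, 1863, 5589]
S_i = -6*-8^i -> [-6, 48, -384, 3072, -24576]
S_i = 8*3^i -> [8, 24, 72, 216, 648]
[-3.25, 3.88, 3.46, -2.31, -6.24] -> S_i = Random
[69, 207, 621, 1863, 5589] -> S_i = 69*3^i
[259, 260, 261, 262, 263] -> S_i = 259 + 1*i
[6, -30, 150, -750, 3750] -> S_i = 6*-5^i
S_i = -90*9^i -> [-90, -810, -7290, -65610, -590490]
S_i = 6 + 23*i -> [6, 29, 52, 75, 98]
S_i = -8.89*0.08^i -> [-8.89, -0.71, -0.06, -0.0, -0.0]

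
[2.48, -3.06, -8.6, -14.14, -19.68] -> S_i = 2.48 + -5.54*i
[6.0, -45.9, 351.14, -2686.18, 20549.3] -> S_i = 6.00*(-7.65)^i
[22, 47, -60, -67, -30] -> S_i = Random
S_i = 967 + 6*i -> [967, 973, 979, 985, 991]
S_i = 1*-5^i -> [1, -5, 25, -125, 625]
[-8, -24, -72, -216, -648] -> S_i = -8*3^i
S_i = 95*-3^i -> [95, -285, 855, -2565, 7695]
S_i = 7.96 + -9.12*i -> [7.96, -1.16, -10.28, -19.4, -28.52]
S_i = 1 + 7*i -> [1, 8, 15, 22, 29]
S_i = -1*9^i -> [-1, -9, -81, -729, -6561]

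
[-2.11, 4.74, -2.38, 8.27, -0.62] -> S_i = Random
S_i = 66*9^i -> [66, 594, 5346, 48114, 433026]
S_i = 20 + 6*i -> [20, 26, 32, 38, 44]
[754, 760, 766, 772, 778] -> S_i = 754 + 6*i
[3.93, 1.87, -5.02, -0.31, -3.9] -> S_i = Random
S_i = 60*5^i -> [60, 300, 1500, 7500, 37500]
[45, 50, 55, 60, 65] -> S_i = 45 + 5*i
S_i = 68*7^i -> [68, 476, 3332, 23324, 163268]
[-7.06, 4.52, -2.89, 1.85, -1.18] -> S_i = -7.06*(-0.64)^i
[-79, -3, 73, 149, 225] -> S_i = -79 + 76*i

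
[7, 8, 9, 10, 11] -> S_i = 7 + 1*i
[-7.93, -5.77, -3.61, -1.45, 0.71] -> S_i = -7.93 + 2.16*i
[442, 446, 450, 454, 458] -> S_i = 442 + 4*i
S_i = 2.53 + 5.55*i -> [2.53, 8.08, 13.63, 19.18, 24.73]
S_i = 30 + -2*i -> [30, 28, 26, 24, 22]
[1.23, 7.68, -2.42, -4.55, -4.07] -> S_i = Random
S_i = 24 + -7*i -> [24, 17, 10, 3, -4]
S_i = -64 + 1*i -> [-64, -63, -62, -61, -60]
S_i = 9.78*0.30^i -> [9.78, 2.93, 0.88, 0.26, 0.08]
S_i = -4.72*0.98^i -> [-4.72, -4.63, -4.53, -4.44, -4.35]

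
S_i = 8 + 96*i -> [8, 104, 200, 296, 392]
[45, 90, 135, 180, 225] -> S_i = 45 + 45*i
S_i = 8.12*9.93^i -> [8.12, 80.63, 800.67, 7950.67, 78950.16]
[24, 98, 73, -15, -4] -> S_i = Random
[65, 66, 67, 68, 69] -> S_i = 65 + 1*i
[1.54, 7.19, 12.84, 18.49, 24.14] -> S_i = 1.54 + 5.65*i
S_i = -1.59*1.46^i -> [-1.59, -2.32, -3.39, -4.95, -7.22]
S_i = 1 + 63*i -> [1, 64, 127, 190, 253]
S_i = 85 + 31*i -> [85, 116, 147, 178, 209]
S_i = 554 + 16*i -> [554, 570, 586, 602, 618]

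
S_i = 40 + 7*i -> [40, 47, 54, 61, 68]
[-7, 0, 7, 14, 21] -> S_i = -7 + 7*i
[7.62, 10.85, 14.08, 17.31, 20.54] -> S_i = 7.62 + 3.23*i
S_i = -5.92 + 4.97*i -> [-5.92, -0.95, 4.02, 8.99, 13.96]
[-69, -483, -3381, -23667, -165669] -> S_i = -69*7^i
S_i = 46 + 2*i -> [46, 48, 50, 52, 54]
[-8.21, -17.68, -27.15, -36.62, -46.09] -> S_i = -8.21 + -9.47*i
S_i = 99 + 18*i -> [99, 117, 135, 153, 171]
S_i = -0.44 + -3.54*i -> [-0.44, -3.98, -7.52, -11.06, -14.6]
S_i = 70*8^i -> [70, 560, 4480, 35840, 286720]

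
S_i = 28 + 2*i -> [28, 30, 32, 34, 36]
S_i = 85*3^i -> [85, 255, 765, 2295, 6885]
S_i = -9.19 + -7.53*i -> [-9.19, -16.72, -24.25, -31.78, -39.31]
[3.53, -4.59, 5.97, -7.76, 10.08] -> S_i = 3.53*(-1.30)^i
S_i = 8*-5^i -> [8, -40, 200, -1000, 5000]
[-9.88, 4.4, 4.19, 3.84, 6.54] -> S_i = Random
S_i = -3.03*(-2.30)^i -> [-3.03, 6.97, -16.03, 36.87, -84.79]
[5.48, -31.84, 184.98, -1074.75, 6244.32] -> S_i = 5.48*(-5.81)^i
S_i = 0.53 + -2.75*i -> [0.53, -2.22, -4.97, -7.72, -10.47]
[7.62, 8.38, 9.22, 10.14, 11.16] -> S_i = 7.62*1.10^i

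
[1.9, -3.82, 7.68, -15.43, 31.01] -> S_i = 1.90*(-2.01)^i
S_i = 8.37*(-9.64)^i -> [8.37, -80.69, 777.82, -7498.19, 72282.57]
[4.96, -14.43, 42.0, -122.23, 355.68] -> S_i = 4.96*(-2.91)^i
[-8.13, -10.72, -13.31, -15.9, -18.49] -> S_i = -8.13 + -2.59*i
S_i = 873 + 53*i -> [873, 926, 979, 1032, 1085]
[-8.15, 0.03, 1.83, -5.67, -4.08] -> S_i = Random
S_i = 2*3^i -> [2, 6, 18, 54, 162]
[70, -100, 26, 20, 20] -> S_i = Random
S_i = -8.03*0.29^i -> [-8.03, -2.33, -0.68, -0.2, -0.06]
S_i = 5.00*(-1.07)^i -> [5.0, -5.35, 5.72, -6.13, 6.55]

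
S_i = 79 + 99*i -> [79, 178, 277, 376, 475]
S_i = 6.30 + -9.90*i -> [6.3, -3.6, -13.5, -23.4, -33.3]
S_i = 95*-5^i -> [95, -475, 2375, -11875, 59375]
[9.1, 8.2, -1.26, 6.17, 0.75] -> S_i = Random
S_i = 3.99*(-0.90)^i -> [3.99, -3.59, 3.23, -2.91, 2.62]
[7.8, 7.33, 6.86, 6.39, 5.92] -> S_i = 7.80 + -0.47*i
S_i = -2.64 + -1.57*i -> [-2.64, -4.21, -5.78, -7.35, -8.92]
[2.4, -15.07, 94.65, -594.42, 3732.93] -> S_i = 2.40*(-6.28)^i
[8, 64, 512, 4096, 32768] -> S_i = 8*8^i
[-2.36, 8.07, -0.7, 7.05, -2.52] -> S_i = Random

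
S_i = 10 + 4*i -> [10, 14, 18, 22, 26]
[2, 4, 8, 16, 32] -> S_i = 2*2^i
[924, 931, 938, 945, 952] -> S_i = 924 + 7*i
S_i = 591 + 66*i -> [591, 657, 723, 789, 855]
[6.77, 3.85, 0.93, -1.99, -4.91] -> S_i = 6.77 + -2.92*i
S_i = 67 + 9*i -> [67, 76, 85, 94, 103]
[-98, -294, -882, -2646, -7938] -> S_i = -98*3^i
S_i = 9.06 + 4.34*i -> [9.06, 13.4, 17.74, 22.08, 26.42]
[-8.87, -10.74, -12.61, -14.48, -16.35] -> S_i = -8.87 + -1.87*i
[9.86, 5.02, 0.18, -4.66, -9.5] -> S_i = 9.86 + -4.84*i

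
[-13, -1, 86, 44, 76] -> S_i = Random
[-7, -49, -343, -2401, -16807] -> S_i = -7*7^i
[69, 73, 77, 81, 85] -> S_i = 69 + 4*i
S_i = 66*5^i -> [66, 330, 1650, 8250, 41250]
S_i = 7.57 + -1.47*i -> [7.57, 6.1, 4.63, 3.16, 1.69]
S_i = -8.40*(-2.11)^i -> [-8.4, 17.72, -37.4, 78.91, -166.5]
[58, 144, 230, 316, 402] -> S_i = 58 + 86*i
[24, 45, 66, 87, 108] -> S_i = 24 + 21*i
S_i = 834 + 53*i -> [834, 887, 940, 993, 1046]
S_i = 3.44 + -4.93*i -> [3.44, -1.49, -6.42, -11.35, -16.28]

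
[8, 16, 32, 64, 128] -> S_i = 8*2^i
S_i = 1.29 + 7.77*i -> [1.29, 9.06, 16.83, 24.6, 32.37]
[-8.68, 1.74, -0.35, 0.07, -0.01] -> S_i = -8.68*(-0.20)^i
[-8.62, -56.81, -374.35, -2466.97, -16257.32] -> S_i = -8.62*6.59^i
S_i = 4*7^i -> [4, 28, 196, 1372, 9604]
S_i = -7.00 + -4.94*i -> [-7.0, -11.94, -16.88, -21.82, -26.76]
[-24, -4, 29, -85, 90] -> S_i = Random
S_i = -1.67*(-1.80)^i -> [-1.67, 3.01, -5.41, 9.74, -17.53]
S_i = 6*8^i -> [6, 48, 384, 3072, 24576]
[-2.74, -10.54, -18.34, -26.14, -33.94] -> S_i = -2.74 + -7.80*i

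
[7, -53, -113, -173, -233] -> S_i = 7 + -60*i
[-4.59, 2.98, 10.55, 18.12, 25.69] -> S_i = -4.59 + 7.57*i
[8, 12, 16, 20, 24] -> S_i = 8 + 4*i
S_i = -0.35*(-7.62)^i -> [-0.35, 2.67, -20.32, 154.86, -1180.02]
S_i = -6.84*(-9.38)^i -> [-6.84, 64.16, -601.81, 5645.01, -52950.18]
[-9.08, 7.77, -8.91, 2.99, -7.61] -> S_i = Random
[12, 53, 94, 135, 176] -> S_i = 12 + 41*i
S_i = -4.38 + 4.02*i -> [-4.38, -0.36, 3.66, 7.68, 11.7]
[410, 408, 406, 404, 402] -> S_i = 410 + -2*i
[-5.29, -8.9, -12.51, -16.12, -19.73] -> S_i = -5.29 + -3.61*i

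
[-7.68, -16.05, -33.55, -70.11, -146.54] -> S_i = -7.68*2.09^i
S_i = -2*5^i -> [-2, -10, -50, -250, -1250]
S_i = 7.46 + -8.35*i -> [7.46, -0.89, -9.24, -17.59, -25.94]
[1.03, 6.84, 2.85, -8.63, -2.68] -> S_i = Random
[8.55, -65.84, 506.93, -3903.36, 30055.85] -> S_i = 8.55*(-7.70)^i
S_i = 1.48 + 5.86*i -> [1.48, 7.34, 13.2, 19.06, 24.92]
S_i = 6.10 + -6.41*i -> [6.1, -0.31, -6.72, -13.13, -19.54]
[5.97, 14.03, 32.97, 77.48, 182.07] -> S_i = 5.97*2.35^i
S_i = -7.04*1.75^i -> [-7.04, -12.32, -21.56, -37.73, -66.03]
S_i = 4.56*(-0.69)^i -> [4.56, -3.15, 2.17, -1.5, 1.03]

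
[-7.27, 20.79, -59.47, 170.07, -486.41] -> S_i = -7.27*(-2.86)^i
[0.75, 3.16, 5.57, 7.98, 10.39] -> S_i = 0.75 + 2.41*i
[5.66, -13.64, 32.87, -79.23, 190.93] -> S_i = 5.66*(-2.41)^i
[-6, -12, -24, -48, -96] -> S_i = -6*2^i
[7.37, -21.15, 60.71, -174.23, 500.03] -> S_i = 7.37*(-2.87)^i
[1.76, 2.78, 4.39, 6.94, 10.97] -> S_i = 1.76*1.58^i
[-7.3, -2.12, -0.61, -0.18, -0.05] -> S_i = -7.30*0.29^i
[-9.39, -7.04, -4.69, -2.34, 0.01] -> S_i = -9.39 + 2.35*i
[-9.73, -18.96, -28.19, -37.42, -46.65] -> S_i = -9.73 + -9.23*i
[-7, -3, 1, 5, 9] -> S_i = -7 + 4*i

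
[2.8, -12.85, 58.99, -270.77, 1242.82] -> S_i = 2.80*(-4.59)^i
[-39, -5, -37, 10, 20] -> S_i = Random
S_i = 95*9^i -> [95, 855, 7695, 69255, 623295]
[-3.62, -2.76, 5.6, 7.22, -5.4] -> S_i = Random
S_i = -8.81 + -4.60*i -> [-8.81, -13.41, -18.01, -22.61, -27.21]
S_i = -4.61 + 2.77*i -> [-4.61, -1.84, 0.93, 3.7, 6.47]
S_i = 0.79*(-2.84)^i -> [0.79, -2.24, 6.37, -18.1, 51.39]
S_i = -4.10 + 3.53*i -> [-4.1, -0.57, 2.96, 6.49, 10.02]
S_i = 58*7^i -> [58, 406, 2842, 19894, 139258]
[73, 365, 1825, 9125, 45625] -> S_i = 73*5^i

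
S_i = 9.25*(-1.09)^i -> [9.25, -10.08, 10.99, -11.98, 13.06]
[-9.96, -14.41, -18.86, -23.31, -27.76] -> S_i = -9.96 + -4.45*i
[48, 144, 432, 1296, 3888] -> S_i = 48*3^i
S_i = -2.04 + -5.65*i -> [-2.04, -7.69, -13.34, -18.99, -24.64]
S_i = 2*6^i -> [2, 12, 72, 432, 2592]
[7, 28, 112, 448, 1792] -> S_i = 7*4^i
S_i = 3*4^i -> [3, 12, 48, 192, 768]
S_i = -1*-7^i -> [-1, 7, -49, 343, -2401]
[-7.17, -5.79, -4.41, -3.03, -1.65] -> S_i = -7.17 + 1.38*i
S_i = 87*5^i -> [87, 435, 2175, 10875, 54375]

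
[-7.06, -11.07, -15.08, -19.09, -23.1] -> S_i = -7.06 + -4.01*i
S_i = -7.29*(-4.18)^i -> [-7.29, 30.47, -127.37, 532.42, -2225.53]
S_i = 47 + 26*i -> [47, 73, 99, 125, 151]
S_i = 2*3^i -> [2, 6, 18, 54, 162]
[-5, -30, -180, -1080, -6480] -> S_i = -5*6^i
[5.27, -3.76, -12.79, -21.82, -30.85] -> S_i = 5.27 + -9.03*i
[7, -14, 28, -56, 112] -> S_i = 7*-2^i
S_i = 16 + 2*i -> [16, 18, 20, 22, 24]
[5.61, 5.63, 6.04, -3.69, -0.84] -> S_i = Random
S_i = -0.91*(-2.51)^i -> [-0.91, 2.28, -5.73, 14.39, -36.12]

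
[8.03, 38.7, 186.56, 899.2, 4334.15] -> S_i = 8.03*4.82^i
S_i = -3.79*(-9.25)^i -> [-3.79, 35.06, -324.28, 2999.61, -27746.37]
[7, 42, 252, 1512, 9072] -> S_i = 7*6^i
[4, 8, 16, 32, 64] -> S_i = 4*2^i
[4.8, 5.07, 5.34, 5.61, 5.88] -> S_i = 4.80 + 0.27*i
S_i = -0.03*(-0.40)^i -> [-0.03, 0.01, -0.0, 0.0, -0.0]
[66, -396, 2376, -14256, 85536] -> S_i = 66*-6^i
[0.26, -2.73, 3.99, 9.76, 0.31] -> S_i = Random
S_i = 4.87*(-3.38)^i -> [4.87, -16.46, 55.64, -188.05, 635.62]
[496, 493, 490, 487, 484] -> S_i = 496 + -3*i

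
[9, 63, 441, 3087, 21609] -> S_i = 9*7^i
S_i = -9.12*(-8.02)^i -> [-9.12, 73.14, -586.6, 4704.55, -37730.48]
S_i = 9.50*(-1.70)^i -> [9.5, -16.15, 27.46, -46.67, 79.34]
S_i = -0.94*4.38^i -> [-0.94, -4.12, -18.03, -78.99, -345.96]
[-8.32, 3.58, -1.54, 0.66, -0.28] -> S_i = -8.32*(-0.43)^i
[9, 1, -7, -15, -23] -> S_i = 9 + -8*i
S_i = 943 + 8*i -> [943, 951, 959, 967, 975]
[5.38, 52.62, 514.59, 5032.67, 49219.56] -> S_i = 5.38*9.78^i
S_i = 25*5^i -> [25, 125, 625, 3125, 15625]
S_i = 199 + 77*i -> [199, 276, 353, 430, 507]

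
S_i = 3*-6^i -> [3, -18, 108, -648, 3888]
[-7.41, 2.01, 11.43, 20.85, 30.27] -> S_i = -7.41 + 9.42*i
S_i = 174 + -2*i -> [174, 172, 170, 168, 166]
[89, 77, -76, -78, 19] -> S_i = Random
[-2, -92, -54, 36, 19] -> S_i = Random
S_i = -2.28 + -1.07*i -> [-2.28, -3.35, -4.42, -5.49, -6.56]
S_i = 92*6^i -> [92, 552, 3312, 19872, 119232]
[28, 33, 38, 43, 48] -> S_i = 28 + 5*i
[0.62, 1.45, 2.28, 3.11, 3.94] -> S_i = 0.62 + 0.83*i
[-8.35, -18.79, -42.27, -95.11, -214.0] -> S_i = -8.35*2.25^i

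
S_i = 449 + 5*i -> [449, 454, 459, 464, 469]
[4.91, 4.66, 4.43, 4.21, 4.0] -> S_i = 4.91*0.95^i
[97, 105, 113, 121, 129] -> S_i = 97 + 8*i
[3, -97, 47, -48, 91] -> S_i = Random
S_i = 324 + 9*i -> [324, 333, 342, 351, 360]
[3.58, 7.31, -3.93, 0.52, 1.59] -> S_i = Random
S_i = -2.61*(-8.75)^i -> [-2.61, 22.84, -199.83, 1748.5, -15299.34]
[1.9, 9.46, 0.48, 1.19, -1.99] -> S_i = Random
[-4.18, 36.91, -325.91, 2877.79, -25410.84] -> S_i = -4.18*(-8.83)^i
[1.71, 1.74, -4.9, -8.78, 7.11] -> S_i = Random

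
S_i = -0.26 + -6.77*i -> [-0.26, -7.03, -13.8, -20.57, -27.34]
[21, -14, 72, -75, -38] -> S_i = Random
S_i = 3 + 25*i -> [3, 28, 53, 78, 103]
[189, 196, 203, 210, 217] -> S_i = 189 + 7*i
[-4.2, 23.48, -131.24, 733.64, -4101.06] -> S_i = -4.20*(-5.59)^i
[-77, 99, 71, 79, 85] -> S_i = Random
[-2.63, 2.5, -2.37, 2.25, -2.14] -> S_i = -2.63*(-0.95)^i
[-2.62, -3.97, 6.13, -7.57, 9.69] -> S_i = Random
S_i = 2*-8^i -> [2, -16, 128, -1024, 8192]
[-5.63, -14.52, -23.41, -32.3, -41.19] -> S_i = -5.63 + -8.89*i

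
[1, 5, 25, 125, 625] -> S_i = 1*5^i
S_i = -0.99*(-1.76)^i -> [-0.99, 1.74, -3.07, 5.4, -9.5]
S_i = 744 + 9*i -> [744, 753, 762, 771, 780]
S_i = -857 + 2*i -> [-857, -855, -853, -851, -849]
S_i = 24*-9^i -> [24, -216, 1944, -17496, 157464]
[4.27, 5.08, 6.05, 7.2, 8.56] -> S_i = 4.27*1.19^i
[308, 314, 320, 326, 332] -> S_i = 308 + 6*i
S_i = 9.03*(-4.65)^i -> [9.03, -41.99, 195.25, -907.92, 4221.82]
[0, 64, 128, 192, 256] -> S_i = 0 + 64*i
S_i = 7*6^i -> [7, 42, 252, 1512, 9072]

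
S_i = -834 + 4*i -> [-834, -830, -826, -822, -818]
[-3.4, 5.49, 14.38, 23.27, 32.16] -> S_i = -3.40 + 8.89*i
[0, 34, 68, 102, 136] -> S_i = 0 + 34*i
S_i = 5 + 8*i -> [5, 13, 21, 29, 37]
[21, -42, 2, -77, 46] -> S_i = Random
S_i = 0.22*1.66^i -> [0.22, 0.37, 0.61, 1.01, 1.67]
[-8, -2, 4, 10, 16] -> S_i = -8 + 6*i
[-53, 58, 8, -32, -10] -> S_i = Random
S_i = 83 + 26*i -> [83, 109, 135, 161, 187]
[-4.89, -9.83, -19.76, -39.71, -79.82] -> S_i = -4.89*2.01^i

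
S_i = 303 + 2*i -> [303, 305, 307, 309, 311]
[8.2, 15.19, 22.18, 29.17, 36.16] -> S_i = 8.20 + 6.99*i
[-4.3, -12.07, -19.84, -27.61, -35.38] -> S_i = -4.30 + -7.77*i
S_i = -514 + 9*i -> [-514, -505, -496, -487, -478]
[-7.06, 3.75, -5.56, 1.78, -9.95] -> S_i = Random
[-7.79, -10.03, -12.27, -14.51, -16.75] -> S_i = -7.79 + -2.24*i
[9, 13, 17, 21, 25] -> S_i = 9 + 4*i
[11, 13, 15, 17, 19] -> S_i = 11 + 2*i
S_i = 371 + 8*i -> [371, 379, 387, 395, 403]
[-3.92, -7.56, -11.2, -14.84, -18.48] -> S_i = -3.92 + -3.64*i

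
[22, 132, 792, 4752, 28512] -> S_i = 22*6^i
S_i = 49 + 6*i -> [49, 55, 61, 67, 73]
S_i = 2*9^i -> [2, 18, 162, 1458, 13122]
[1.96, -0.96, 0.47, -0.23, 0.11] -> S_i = 1.96*(-0.49)^i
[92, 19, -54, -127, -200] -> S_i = 92 + -73*i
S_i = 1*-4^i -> [1, -4, 16, -64, 256]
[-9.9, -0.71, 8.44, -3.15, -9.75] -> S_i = Random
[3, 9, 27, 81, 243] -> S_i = 3*3^i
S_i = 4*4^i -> [4, 16, 64, 256, 1024]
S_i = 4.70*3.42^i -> [4.7, 16.07, 54.97, 188.01, 642.99]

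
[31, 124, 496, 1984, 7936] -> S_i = 31*4^i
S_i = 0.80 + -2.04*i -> [0.8, -1.24, -3.28, -5.32, -7.36]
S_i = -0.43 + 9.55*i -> [-0.43, 9.12, 18.67, 28.22, 37.77]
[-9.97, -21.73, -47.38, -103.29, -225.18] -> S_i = -9.97*2.18^i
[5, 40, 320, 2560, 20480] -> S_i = 5*8^i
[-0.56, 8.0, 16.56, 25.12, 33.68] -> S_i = -0.56 + 8.56*i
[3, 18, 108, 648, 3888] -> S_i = 3*6^i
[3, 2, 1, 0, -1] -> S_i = 3 + -1*i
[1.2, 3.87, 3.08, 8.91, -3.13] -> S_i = Random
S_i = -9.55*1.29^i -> [-9.55, -12.32, -15.89, -20.5, -26.45]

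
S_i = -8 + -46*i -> [-8, -54, -100, -146, -192]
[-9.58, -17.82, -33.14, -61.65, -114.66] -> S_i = -9.58*1.86^i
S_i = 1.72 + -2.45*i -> [1.72, -0.73, -3.18, -5.63, -8.08]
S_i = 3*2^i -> [3, 6, 12, 24, 48]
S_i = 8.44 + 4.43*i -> [8.44, 12.87, 17.3, 21.73, 26.16]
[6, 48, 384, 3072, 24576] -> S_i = 6*8^i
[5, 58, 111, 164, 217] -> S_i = 5 + 53*i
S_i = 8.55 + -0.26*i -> [8.55, 8.29, 8.03, 7.77, 7.51]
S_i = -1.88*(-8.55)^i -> [-1.88, 16.07, -137.43, 1175.05, -10046.67]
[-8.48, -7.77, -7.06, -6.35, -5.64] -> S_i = -8.48 + 0.71*i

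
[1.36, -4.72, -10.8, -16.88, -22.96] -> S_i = 1.36 + -6.08*i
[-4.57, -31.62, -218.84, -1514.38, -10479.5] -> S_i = -4.57*6.92^i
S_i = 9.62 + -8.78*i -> [9.62, 0.84, -7.94, -16.72, -25.5]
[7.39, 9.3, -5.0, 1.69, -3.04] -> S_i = Random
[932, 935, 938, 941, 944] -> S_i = 932 + 3*i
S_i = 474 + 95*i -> [474, 569, 664, 759, 854]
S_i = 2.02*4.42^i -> [2.02, 8.93, 39.46, 174.43, 770.98]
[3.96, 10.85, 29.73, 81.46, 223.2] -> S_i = 3.96*2.74^i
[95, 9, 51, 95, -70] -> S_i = Random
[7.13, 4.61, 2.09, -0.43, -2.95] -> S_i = 7.13 + -2.52*i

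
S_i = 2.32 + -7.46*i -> [2.32, -5.14, -12.6, -20.06, -27.52]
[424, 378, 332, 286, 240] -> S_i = 424 + -46*i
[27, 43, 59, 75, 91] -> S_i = 27 + 16*i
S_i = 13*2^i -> [13, 26, 52, 104, 208]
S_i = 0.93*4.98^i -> [0.93, 4.63, 23.06, 114.86, 572.01]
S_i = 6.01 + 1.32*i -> [6.01, 7.33, 8.65, 9.97, 11.29]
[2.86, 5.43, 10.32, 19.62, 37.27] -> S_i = 2.86*1.90^i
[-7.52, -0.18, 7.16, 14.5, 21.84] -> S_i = -7.52 + 7.34*i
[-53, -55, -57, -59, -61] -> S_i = -53 + -2*i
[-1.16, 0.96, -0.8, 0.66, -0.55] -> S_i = -1.16*(-0.83)^i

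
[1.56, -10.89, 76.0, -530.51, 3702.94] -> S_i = 1.56*(-6.98)^i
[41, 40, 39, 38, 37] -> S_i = 41 + -1*i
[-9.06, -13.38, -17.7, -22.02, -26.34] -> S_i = -9.06 + -4.32*i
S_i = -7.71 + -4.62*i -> [-7.71, -12.33, -16.95, -21.57, -26.19]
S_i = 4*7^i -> [4, 28, 196, 1372, 9604]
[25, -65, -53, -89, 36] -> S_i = Random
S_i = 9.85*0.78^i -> [9.85, 7.68, 5.99, 4.67, 3.65]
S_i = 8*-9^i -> [8, -72, 648, -5832, 52488]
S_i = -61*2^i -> [-61, -122, -244, -488, -976]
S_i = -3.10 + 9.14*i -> [-3.1, 6.04, 15.18, 24.32, 33.46]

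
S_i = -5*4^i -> [-5, -20, -80, -320, -1280]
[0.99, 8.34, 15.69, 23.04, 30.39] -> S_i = 0.99 + 7.35*i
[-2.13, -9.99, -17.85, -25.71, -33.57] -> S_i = -2.13 + -7.86*i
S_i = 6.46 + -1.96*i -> [6.46, 4.5, 2.54, 0.58, -1.38]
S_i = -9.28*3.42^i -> [-9.28, -31.74, -108.54, -371.22, -1269.56]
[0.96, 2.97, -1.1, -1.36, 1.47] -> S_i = Random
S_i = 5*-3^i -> [5, -15, 45, -135, 405]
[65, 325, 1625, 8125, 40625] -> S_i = 65*5^i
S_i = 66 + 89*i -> [66, 155, 244, 333, 422]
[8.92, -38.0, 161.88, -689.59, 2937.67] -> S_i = 8.92*(-4.26)^i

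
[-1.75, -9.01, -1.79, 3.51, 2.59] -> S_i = Random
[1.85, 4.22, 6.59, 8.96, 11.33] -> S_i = 1.85 + 2.37*i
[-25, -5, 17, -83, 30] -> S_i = Random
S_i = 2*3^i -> [2, 6, 18, 54, 162]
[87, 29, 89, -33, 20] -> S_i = Random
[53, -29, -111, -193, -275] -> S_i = 53 + -82*i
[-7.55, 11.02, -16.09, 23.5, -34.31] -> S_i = -7.55*(-1.46)^i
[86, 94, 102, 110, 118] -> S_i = 86 + 8*i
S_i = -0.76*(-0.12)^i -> [-0.76, 0.09, -0.01, 0.0, -0.0]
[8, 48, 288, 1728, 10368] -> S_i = 8*6^i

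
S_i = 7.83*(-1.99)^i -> [7.83, -15.58, 31.01, -61.71, 122.79]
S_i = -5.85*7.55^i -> [-5.85, -44.17, -333.46, -2517.66, -19008.32]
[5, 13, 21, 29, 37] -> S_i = 5 + 8*i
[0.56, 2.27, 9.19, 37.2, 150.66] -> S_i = 0.56*4.05^i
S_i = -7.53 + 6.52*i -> [-7.53, -1.01, 5.51, 12.03, 18.55]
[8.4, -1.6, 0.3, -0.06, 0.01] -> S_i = 8.40*(-0.19)^i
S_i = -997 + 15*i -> [-997, -982, -967, -952, -937]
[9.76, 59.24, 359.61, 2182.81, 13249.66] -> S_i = 9.76*6.07^i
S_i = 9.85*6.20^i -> [9.85, 61.07, 378.63, 2347.53, 14554.69]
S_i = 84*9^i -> [84, 756, 6804, 61236, 551124]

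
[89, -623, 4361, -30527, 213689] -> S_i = 89*-7^i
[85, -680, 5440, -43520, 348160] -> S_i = 85*-8^i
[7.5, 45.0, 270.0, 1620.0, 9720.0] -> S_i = 7.50*6.00^i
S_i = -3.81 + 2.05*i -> [-3.81, -1.76, 0.29, 2.34, 4.39]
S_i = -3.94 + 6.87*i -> [-3.94, 2.93, 9.8, 16.67, 23.54]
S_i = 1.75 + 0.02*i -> [1.75, 1.77, 1.79, 1.81, 1.83]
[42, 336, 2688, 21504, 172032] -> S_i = 42*8^i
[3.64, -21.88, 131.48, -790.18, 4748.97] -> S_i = 3.64*(-6.01)^i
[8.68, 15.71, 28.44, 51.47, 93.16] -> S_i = 8.68*1.81^i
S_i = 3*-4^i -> [3, -12, 48, -192, 768]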